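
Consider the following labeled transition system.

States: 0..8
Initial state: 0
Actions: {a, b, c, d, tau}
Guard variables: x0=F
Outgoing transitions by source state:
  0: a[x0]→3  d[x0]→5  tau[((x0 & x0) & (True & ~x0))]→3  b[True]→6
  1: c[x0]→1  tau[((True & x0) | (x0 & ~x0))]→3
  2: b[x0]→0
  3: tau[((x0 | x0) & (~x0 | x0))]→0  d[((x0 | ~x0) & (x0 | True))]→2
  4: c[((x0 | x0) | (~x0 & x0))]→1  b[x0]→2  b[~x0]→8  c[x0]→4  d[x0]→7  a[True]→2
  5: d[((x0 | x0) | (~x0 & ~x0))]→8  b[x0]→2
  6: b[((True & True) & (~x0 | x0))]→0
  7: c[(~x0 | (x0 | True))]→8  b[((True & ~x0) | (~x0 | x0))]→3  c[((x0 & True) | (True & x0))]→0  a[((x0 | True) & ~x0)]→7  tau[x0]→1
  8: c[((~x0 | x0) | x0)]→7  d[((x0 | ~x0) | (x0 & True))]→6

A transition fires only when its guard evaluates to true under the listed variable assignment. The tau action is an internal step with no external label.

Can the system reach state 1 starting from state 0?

Guard filter leaves 11 enabled edge(s).
Layer 0: {0}
Layer 1: {6}  total {0,6}
R = {0,6}

Answer: UNREACHABLE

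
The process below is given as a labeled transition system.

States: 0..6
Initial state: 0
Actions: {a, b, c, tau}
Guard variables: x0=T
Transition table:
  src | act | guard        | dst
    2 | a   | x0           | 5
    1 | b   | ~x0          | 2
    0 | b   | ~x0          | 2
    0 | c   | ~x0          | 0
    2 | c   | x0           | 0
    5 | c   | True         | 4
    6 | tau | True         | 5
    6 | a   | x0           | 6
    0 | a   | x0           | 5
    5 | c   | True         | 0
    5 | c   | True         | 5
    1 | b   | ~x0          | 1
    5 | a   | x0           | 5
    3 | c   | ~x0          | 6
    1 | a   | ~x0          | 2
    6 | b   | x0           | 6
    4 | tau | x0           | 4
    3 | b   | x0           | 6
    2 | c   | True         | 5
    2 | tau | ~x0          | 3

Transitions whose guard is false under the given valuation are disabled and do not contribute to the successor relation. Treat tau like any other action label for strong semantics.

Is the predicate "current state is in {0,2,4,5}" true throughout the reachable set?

Safe = {0,2,4,5}
Reachable = {0,4,5}
  0: safe
  4: safe
  5: safe

Answer: INVARIANT HOLDS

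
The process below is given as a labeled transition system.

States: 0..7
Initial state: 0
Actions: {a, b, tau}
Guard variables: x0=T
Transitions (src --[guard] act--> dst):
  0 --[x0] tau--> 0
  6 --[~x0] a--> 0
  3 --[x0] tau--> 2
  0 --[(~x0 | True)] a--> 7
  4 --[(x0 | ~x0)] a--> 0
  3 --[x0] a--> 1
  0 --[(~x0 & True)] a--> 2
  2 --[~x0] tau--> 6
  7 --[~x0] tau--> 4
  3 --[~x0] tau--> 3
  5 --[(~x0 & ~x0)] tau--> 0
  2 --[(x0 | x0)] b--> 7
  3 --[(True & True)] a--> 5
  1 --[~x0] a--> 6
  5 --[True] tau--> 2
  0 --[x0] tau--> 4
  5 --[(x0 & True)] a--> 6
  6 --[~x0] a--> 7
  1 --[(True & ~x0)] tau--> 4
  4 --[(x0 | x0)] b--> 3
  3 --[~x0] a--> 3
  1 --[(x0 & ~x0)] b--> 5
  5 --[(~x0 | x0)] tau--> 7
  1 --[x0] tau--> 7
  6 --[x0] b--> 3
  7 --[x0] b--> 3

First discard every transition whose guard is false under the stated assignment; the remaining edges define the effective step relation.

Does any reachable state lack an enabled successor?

Reach set: {0,1,2,3,4,5,6,7}
  0: a→7  tau→0  tau→4  [3 out]
  1: tau→7  [1 out]
  2: b→7  [1 out]
  3: a→1  a→5  tau→2  [3 out]
  4: a→0  b→3  [2 out]
  5: a→6  tau→2  tau→7  [3 out]
  6: b→3  [1 out]
  7: b→3  [1 out]

Answer: DEADLOCK-FREE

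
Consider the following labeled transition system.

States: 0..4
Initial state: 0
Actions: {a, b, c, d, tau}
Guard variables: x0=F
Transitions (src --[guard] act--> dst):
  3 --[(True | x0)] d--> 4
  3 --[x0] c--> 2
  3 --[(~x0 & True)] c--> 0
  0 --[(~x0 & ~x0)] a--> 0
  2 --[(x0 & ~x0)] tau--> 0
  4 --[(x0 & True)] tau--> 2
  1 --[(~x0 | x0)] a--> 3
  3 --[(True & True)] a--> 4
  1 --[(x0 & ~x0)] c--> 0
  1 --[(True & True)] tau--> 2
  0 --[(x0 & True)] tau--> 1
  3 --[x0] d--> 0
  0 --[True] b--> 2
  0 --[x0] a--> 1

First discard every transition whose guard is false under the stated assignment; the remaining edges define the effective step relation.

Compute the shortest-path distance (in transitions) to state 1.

BFS to 1:
  L0 = {0}
  L1 = {2}
1 never appears.

Answer: UNREACHABLE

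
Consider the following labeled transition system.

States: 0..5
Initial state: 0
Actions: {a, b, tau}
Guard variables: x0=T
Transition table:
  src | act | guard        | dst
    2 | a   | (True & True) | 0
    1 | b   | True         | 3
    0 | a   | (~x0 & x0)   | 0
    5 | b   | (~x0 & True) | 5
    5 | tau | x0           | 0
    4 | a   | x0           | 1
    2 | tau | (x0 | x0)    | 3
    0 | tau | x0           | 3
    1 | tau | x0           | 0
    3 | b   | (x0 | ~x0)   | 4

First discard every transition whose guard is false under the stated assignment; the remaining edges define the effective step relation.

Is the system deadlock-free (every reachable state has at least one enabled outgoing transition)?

Answer: DEADLOCK-FREE

Trace:
R = {0,1,3,4}
  0: tau→3  [1 out]
  1: b→3  tau→0  [2 out]
  3: b→4  [1 out]
  4: a→1  [1 out]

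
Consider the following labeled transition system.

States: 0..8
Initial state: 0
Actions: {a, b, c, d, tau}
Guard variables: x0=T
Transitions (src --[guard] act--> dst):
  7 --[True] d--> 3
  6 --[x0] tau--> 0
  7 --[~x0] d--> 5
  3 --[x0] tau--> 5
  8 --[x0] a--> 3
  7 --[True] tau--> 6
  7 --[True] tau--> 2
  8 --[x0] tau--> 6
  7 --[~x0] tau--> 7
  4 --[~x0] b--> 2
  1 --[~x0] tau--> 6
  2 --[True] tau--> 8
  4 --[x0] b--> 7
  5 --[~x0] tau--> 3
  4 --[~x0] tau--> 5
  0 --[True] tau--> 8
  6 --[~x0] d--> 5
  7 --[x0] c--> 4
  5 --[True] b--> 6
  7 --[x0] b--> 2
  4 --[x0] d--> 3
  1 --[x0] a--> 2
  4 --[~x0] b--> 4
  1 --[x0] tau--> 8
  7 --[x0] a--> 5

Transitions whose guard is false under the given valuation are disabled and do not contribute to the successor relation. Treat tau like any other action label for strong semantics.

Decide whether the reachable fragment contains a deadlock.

Reachable = {0,3,5,6,8}
  0: tau→8  [1 out]
  3: tau→5  [1 out]
  5: b→6  [1 out]
  6: tau→0  [1 out]
  8: a→3  tau→6  [2 out]

Answer: DEADLOCK-FREE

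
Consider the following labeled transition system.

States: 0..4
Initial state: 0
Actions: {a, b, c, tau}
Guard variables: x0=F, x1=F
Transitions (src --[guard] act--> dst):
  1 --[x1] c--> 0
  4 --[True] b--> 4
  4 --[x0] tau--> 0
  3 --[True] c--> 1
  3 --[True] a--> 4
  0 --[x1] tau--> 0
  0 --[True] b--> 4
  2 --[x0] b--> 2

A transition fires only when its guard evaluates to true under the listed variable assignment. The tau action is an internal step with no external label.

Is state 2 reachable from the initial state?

After dropping false guards: 4 live edges.
Layer 0: {0}
Layer 1: {4}  total {0,4}
Reach set: {0,4}

Answer: UNREACHABLE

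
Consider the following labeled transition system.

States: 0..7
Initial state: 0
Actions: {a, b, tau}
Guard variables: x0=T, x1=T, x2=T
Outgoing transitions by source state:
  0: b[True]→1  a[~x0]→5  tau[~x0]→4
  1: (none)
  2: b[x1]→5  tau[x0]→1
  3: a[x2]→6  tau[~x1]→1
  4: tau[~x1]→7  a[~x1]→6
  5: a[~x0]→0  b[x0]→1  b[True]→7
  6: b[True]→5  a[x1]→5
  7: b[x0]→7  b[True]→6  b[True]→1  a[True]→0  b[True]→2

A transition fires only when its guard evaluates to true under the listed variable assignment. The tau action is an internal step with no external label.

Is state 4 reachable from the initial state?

13 transition(s) survive guard evaluation.
Layer 0: {0}
Layer 1: {1}  now seen {0,1}
Reach set: {0,1}

Answer: UNREACHABLE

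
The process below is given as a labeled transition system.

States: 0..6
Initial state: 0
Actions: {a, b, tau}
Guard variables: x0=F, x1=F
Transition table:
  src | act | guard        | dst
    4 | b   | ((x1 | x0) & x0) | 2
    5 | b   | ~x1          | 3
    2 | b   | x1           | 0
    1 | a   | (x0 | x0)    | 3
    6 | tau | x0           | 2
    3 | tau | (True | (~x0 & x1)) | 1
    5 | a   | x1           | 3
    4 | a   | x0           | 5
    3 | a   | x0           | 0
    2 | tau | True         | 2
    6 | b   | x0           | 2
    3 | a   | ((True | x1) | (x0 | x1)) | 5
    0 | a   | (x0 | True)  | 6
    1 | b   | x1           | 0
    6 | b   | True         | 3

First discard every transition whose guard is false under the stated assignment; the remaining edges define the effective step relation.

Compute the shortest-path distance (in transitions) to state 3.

BFS to 3:
  depth 0: {0}
  depth 1: {6}
  depth 2: {3}
depth(3)=2, e.g. a·b

Answer: 2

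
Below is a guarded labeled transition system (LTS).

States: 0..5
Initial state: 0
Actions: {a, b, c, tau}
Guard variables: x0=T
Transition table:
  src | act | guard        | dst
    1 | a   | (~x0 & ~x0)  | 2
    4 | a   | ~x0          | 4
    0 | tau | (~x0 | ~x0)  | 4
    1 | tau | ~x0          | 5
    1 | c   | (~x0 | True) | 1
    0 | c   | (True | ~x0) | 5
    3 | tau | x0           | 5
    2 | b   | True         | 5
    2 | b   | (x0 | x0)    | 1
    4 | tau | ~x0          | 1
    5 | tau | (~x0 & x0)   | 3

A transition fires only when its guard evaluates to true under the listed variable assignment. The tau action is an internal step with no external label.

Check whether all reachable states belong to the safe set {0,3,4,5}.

Allowed set {0,3,4,5}
Reach set: {0,5}
  0: safe
  5: safe

Answer: INVARIANT HOLDS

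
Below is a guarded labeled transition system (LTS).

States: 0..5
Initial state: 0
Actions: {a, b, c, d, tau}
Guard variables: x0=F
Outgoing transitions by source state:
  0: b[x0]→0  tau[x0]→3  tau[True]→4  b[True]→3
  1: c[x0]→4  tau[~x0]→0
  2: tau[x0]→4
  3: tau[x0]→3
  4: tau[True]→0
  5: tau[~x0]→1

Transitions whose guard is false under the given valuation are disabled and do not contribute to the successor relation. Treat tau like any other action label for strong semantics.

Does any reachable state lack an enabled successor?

Reach set: {0,3,4}
  0: b→3  tau→4  [deg 2]
  3: ∅  [deadlock]
  4: tau→0  [deg 1]
trace reaching 3: b

Answer: DEADLOCK at state 3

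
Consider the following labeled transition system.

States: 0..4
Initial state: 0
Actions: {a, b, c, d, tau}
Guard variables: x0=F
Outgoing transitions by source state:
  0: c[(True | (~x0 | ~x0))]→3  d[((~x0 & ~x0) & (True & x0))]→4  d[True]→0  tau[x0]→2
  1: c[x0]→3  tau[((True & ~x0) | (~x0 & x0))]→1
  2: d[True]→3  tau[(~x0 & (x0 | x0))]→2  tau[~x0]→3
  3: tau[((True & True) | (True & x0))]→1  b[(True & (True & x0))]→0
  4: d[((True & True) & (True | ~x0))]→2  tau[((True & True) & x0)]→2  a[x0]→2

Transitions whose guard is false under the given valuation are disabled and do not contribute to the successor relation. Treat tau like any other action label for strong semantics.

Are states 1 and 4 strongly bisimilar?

Answer: NOT BISIMILAR

Working:
Compute ~ classes (split until stable):
  π0 = {{0,1,2,3,4}}
  π1 = {{0},{1,3},{2},{4}}
4 equivalence class(es) (converged in 2)
1∈{1,3}, 4∈{4}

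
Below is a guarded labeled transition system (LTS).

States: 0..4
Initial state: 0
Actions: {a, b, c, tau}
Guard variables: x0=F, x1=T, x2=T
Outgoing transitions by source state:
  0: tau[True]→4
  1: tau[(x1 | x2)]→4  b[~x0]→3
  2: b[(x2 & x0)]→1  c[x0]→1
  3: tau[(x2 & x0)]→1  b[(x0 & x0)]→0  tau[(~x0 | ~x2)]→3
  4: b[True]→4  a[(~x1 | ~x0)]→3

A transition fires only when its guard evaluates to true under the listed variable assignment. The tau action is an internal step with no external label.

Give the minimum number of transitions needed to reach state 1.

Answer: UNREACHABLE

Working:
Layered search for 1:
  depth 0: {0}
  depth 1: {4}
  depth 2: {3}
1 never appears.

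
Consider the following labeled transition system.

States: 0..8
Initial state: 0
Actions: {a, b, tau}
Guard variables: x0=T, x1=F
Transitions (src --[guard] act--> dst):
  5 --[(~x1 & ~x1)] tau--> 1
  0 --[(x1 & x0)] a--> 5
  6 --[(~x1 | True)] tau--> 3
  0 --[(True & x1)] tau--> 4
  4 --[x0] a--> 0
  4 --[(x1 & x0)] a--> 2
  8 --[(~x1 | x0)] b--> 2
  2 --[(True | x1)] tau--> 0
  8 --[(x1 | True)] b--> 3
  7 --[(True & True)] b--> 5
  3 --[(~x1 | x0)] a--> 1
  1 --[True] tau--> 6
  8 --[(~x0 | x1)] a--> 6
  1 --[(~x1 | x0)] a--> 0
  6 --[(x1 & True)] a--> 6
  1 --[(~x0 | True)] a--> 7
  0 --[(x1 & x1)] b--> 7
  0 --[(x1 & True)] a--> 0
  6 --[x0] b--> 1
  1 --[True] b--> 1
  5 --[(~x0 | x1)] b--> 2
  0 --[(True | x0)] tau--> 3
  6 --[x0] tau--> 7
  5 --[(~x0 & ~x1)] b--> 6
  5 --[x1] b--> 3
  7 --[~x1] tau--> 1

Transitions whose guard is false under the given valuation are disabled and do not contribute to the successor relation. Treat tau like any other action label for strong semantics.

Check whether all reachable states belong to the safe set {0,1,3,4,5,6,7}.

Answer: INVARIANT HOLDS

Working:
Inv-set: {0,1,3,4,5,6,7}
R = {0,1,3,5,6,7}
  0: ✓
  1: ✓
  3: ✓
  5: ✓
  6: ✓
  7: ✓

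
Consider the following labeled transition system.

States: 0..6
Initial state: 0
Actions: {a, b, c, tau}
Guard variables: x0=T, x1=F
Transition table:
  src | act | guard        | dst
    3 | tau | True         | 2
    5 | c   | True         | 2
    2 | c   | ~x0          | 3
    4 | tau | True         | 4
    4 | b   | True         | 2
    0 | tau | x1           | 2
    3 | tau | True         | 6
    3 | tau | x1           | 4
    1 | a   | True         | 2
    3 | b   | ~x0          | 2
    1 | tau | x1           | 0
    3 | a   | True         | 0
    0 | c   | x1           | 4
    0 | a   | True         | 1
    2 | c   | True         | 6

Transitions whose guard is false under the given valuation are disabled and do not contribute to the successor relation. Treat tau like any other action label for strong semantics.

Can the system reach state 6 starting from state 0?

Answer: REACHABLE

Working:
After dropping false guards: 9 live edges.
L0 = {0}
L1 = {1}  total {0,1}
L2 = {2}  total {0,1,2}
L3 = {6}  total {0,1,2,6}
Reach set: {0,1,2,6}
trace reaching 6: a·a·c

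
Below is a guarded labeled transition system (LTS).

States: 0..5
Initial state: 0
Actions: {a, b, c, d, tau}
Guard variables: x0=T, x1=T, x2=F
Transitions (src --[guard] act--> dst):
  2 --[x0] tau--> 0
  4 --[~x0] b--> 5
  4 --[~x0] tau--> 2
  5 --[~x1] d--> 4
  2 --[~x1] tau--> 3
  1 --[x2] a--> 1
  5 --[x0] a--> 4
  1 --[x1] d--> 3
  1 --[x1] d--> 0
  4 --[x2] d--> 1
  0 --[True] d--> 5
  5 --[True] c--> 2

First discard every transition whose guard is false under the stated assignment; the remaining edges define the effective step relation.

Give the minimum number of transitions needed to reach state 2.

Answer: 2

Analysis:
BFS to 2:
  Layer 0: {0}
  Layer 1: {5}
  Layer 2: {2,4}
first hit 2 at d=2 via d·c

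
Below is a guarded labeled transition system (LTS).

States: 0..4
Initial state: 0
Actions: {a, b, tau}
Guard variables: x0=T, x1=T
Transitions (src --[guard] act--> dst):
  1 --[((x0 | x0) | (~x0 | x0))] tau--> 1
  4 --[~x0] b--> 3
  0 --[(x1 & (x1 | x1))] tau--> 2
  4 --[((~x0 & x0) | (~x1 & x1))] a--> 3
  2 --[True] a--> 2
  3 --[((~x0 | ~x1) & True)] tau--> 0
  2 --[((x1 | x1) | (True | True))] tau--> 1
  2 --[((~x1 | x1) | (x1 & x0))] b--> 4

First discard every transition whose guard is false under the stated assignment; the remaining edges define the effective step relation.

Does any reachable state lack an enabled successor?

Answer: DEADLOCK at state 4

Working:
Reachable = {0,1,2,4}
  0: tau→2  [1 exit(s)]
  1: tau→1  [1 exit(s)]
  2: a→2  b→4  tau→1  [3 exit(s)]
  4: ∅  [STUCK]
Path to 4: tau·b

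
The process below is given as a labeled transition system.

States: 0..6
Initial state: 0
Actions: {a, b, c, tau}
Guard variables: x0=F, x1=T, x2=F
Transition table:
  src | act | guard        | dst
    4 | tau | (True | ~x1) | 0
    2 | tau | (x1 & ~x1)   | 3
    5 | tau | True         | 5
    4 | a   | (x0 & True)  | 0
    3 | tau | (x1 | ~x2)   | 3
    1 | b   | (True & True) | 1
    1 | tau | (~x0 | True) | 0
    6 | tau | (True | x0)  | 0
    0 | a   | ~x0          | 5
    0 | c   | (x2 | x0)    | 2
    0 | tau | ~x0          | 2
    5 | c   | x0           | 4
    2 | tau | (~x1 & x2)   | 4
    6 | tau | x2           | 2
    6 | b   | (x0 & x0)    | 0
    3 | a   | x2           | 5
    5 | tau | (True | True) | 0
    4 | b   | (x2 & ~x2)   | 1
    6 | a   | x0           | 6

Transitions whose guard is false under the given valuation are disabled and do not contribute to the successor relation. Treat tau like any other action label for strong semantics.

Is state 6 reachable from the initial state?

Answer: UNREACHABLE

Working:
Guard filter leaves 9 enabled edge(s).
Layer 0: {0}
Layer 1: {2,5}  total {0,2,5}
Reach set: {0,2,5}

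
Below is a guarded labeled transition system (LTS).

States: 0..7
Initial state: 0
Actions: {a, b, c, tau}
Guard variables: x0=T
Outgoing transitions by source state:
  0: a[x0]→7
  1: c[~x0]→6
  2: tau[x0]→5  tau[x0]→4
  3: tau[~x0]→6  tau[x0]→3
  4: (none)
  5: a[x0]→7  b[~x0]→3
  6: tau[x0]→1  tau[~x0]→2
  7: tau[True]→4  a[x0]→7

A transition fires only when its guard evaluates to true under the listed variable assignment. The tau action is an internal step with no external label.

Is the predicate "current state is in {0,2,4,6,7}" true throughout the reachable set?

Answer: INVARIANT HOLDS

Working:
Inv-set: {0,2,4,6,7}
R = {0,4,7}
  0: safe
  4: safe
  7: safe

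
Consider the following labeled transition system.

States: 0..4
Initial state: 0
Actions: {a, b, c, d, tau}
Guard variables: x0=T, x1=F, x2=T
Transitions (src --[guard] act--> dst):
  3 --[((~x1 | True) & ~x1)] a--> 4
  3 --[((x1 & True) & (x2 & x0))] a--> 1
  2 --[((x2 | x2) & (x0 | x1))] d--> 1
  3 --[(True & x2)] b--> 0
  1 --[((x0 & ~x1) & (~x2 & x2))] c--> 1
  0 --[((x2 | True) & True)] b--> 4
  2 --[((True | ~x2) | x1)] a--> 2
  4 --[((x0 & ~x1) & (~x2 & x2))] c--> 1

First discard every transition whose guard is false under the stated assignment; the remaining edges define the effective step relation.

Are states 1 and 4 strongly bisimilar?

Answer: BISIMILAR

Working:
Refine partition for ~:
  P[0] = {{0,1,2,3,4}}
  P[1] = {{0},{1,4},{2},{3}}
4 equivalence class(es) (converged in 2)
class of 1: {1,4}; class of 4: {1,4}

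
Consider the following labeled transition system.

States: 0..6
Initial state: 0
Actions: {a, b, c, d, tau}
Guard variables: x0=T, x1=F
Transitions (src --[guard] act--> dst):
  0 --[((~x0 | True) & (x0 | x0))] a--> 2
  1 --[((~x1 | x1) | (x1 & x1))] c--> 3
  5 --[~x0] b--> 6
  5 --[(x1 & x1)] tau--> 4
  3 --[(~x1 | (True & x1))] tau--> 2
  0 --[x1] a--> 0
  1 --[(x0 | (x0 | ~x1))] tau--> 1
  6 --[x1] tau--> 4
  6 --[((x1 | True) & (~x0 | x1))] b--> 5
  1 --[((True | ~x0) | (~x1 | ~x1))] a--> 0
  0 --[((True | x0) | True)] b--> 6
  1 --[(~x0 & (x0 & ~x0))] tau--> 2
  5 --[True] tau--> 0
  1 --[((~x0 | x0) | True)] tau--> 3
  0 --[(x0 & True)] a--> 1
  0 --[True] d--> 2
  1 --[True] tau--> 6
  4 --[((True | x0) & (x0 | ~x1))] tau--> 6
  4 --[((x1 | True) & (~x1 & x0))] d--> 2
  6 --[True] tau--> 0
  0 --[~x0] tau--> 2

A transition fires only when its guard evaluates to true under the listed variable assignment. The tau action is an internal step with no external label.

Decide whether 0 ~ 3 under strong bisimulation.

Answer: NOT BISIMILAR

Working:
Refine partition for ~:
  π0 = {{0,1,2,3,4,5,6}}
  π1 = {{0},{1},{2},{3,5,6},{4}}
  π2 = {{0},{1},{2},{3},{4},{5,6}}
6 equivalence class(es) (converged in 3)
0∈{0}, 3∈{3}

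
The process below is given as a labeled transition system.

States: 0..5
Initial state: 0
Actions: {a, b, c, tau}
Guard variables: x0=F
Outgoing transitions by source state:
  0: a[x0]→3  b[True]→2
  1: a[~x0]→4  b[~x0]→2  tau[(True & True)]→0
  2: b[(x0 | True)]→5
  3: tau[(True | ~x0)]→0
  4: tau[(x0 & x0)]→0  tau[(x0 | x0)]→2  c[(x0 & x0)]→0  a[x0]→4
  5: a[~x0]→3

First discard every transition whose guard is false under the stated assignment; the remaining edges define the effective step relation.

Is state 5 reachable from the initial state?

7 transition(s) survive guard evaluation.
Layer 0: {0}
Layer 1: {2}  total {0,2}
Layer 2: {5}  total {0,2,5}
Layer 3: {3}  total {0,2,3,5}
Reachable = {0,2,3,5}
witness 5: b·b

Answer: REACHABLE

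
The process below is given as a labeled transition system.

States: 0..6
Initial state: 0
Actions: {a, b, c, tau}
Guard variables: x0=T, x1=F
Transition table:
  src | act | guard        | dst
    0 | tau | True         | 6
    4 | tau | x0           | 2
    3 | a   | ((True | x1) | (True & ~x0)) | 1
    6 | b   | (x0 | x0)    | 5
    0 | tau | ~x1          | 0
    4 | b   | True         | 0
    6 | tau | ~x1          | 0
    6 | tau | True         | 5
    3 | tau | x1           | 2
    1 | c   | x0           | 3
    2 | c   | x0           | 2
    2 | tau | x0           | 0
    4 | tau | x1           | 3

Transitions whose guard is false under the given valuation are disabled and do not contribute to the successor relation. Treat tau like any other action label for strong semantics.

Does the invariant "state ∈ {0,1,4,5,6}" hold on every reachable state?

Safe = {0,1,4,5,6}
Reachable = {0,5,6}
  0: ok
  5: ok
  6: ok

Answer: INVARIANT HOLDS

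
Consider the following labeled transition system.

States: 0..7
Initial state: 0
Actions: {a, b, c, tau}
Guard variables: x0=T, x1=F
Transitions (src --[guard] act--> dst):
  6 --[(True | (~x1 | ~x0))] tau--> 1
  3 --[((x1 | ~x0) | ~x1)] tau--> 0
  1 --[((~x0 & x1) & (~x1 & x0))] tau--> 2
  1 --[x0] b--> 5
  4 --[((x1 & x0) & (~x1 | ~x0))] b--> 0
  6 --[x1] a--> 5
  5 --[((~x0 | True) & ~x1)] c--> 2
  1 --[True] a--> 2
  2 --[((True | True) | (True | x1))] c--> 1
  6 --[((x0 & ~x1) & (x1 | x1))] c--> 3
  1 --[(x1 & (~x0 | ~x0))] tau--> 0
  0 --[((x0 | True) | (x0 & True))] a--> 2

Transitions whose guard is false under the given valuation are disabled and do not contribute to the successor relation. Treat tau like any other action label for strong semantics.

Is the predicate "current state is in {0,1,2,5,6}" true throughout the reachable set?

Answer: INVARIANT HOLDS

Working:
Safe = {0,1,2,5,6}
R = {0,1,2,5}
  0: ✓
  1: ✓
  2: ✓
  5: ✓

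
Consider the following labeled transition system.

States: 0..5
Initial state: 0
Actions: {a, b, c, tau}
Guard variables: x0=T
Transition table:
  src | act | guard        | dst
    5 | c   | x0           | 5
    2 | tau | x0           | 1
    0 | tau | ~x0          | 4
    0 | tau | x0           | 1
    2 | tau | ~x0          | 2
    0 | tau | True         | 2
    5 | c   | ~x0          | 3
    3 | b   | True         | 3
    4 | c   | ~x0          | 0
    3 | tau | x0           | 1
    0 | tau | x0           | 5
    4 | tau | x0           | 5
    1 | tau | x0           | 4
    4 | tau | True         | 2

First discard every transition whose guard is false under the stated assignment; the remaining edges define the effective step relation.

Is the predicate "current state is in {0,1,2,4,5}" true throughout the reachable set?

Inv-set: {0,1,2,4,5}
Reach set: {0,1,2,4,5}
  0: safe
  1: safe
  2: safe
  4: safe
  5: safe

Answer: INVARIANT HOLDS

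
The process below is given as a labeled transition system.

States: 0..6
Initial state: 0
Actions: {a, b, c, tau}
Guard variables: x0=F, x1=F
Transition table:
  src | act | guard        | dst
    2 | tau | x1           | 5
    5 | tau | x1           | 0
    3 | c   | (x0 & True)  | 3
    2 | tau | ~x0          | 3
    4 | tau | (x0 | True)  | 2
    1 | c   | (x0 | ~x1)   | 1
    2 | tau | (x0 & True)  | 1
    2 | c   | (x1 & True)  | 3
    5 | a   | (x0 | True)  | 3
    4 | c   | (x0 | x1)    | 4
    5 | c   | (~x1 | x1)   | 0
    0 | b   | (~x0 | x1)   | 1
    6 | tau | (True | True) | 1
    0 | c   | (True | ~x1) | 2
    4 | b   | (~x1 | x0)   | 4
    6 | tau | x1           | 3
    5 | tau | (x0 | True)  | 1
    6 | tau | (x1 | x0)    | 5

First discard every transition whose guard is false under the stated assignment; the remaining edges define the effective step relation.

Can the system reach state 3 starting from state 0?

After dropping false guards: 10 live edges.
Layer 0: {0}
Layer 1: {1,2}  total {0,1,2}
Layer 2: {3}  total {0,1,2,3}
Reach set: {0,1,2,3}
witness 3: c·tau

Answer: REACHABLE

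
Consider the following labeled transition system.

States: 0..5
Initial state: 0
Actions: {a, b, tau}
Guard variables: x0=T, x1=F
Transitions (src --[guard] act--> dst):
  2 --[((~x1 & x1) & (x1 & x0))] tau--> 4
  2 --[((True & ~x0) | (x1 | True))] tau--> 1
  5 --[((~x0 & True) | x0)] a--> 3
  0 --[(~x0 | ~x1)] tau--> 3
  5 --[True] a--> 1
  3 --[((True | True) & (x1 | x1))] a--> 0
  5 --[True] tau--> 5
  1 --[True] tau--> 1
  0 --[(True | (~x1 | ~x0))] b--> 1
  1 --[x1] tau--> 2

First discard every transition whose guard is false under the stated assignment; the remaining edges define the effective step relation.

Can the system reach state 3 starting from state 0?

Answer: REACHABLE

Working:
7 transition(s) survive guard evaluation.
depth 0: {0}
depth 1: {1,3}  cumulative {0,1,3}
R = {0,1,3}
Path to 3: tau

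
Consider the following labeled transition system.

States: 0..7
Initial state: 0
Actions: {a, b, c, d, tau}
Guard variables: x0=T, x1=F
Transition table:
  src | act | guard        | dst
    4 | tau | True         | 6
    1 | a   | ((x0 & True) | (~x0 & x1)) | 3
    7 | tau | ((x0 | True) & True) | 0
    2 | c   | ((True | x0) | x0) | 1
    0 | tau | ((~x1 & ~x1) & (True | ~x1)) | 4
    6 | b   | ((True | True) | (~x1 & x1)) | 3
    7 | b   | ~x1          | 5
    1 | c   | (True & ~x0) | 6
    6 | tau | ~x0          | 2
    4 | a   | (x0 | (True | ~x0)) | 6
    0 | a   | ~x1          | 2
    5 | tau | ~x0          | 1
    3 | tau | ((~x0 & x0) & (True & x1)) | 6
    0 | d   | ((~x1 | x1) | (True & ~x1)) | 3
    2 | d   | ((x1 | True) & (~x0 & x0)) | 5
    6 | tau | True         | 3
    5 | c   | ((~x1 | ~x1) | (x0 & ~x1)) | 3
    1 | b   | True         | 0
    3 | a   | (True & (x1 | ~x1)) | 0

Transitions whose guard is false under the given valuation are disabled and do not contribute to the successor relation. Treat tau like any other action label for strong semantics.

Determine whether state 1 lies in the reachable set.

Answer: REACHABLE

Trace:
14 transition(s) survive guard evaluation.
depth 0: {0}
depth 1: {2,3,4}  cumulative {0,2,3,4}
depth 2: {1,6}  cumulative {0,1,2,3,4,6}
Reach set: {0,1,2,3,4,6}
trace reaching 1: a·c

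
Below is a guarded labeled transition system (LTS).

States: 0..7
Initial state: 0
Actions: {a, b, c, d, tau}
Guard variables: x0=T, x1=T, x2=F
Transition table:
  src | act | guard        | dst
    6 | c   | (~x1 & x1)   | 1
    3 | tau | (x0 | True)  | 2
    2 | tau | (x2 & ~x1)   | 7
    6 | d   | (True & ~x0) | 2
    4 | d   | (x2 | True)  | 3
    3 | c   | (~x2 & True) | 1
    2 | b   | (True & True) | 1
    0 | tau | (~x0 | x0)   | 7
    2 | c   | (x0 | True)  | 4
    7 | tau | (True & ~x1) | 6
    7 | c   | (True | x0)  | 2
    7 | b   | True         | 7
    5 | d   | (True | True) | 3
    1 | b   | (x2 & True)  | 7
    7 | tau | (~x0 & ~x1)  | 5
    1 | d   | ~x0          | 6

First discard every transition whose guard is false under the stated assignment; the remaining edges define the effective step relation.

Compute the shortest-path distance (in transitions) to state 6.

Answer: UNREACHABLE

Analysis:
Layered search for 6:
  depth 0: {0}
  depth 1: {7}
  depth 2: {2}
  depth 3: {1,4}
  depth 4: {3}
6 never appears.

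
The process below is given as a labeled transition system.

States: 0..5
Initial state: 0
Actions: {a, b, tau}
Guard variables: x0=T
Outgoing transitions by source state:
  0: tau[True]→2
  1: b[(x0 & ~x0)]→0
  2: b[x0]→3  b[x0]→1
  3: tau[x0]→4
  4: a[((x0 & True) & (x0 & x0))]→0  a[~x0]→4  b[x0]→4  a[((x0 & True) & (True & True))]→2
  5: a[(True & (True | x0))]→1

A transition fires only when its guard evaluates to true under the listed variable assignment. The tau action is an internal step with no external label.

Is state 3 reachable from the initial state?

8 transition(s) survive guard evaluation.
L0 = {0}
L1 = {2}  now seen {0,2}
L2 = {1,3}  now seen {0,1,2,3}
L3 = {4}  now seen {0,1,2,3,4}
Reach set: {0,1,2,3,4}
Path to 3: tau·b

Answer: REACHABLE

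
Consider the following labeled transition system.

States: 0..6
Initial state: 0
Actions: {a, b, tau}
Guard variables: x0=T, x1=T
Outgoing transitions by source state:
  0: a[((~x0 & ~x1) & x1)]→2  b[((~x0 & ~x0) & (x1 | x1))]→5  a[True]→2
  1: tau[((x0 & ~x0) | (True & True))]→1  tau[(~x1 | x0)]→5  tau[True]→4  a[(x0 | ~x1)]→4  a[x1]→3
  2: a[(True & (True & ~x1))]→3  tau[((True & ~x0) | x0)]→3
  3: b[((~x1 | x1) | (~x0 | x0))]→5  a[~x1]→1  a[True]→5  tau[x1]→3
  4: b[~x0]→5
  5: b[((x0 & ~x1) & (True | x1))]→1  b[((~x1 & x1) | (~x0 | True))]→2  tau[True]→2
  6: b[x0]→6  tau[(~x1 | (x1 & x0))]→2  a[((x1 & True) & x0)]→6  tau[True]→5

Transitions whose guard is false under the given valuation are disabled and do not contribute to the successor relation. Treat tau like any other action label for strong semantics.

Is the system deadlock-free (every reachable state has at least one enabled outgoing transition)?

Reachable = {0,2,3,5}
  0: a→2  [deg 1]
  2: tau→3  [deg 1]
  3: a→5  b→5  tau→3  [deg 3]
  5: b→2  tau→2  [deg 2]

Answer: DEADLOCK-FREE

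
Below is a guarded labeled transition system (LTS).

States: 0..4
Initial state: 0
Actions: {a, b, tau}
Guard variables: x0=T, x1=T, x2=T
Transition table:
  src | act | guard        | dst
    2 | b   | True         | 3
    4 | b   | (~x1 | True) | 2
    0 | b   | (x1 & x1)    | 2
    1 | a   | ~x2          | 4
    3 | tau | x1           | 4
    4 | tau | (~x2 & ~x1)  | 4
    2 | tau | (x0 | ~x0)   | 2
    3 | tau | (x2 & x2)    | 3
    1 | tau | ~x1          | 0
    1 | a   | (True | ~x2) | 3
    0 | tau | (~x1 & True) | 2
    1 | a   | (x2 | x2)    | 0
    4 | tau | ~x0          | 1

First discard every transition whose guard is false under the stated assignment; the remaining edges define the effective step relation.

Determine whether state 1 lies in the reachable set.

8 transition(s) survive guard evaluation.
L0 = {0}
L1 = {2}  now seen {0,2}
L2 = {3}  now seen {0,2,3}
L3 = {4}  now seen {0,2,3,4}
Reachable = {0,2,3,4}

Answer: UNREACHABLE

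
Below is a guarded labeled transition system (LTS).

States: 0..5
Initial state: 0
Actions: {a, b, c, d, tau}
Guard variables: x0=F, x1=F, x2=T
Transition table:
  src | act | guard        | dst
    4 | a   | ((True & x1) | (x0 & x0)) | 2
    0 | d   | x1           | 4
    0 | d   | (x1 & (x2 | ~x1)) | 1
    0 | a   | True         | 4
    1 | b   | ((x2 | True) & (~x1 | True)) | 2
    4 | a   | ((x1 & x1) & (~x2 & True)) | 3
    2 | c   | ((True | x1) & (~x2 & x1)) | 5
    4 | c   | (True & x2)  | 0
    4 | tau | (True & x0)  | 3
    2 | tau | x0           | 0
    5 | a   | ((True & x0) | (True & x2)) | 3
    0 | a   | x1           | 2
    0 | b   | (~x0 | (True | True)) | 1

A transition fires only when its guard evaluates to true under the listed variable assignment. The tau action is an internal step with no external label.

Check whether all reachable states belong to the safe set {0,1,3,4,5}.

Allowed set {0,1,3,4,5}
Reach set: {0,1,2,4}
  0: ok
  1: ok
  2: ✗ unsafe
  4: ok
reach 2 via b·b — violates

Answer: INVARIANT VIOLATED at state 2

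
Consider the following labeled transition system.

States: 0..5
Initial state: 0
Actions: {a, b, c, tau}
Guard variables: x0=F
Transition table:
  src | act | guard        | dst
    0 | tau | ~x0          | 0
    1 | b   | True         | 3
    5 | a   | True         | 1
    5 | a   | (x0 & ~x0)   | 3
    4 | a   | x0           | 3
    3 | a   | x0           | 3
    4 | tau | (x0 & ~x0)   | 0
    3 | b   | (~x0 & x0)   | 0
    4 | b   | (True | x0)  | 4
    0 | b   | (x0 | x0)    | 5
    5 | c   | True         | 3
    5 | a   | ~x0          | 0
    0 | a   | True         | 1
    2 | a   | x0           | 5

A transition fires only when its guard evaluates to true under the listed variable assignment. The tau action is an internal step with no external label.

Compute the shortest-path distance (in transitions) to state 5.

Layered search for 5:
  depth 0: {0}
  depth 1: {1}
  depth 2: {3}
5 never appears.

Answer: UNREACHABLE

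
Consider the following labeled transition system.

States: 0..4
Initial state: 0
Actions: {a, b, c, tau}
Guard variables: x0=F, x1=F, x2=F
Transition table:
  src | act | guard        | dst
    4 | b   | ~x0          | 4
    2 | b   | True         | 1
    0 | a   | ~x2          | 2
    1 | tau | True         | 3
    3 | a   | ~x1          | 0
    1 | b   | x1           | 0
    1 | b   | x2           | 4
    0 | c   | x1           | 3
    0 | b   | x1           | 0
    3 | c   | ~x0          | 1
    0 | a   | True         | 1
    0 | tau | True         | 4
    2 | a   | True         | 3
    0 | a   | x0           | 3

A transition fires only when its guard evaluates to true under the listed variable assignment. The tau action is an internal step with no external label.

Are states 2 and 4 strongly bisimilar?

Compute ~ classes (split until stable):
  π0 = {{0,1,2,3,4}}
  π1 = {{0},{1},{2},{3},{4}}
5 equivalence class(es) (converged in 2)
2∈{2}, 4∈{4}

Answer: NOT BISIMILAR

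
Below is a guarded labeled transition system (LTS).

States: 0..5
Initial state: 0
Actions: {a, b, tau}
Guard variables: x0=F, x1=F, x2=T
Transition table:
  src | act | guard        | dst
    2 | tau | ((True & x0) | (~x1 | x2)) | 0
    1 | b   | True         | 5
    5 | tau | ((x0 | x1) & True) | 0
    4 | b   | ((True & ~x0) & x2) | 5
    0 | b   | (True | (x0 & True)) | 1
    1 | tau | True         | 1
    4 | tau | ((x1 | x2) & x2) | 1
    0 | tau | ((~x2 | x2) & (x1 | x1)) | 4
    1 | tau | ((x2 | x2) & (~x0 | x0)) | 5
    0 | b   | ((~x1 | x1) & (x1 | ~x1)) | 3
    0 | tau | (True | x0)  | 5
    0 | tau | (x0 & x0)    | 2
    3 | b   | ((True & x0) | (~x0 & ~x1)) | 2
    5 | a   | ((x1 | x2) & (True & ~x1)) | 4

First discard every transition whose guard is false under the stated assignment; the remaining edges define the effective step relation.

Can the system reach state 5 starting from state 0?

11 transition(s) survive guard evaluation.
Layer 0: {0}
Layer 1: {1,3,5}  cumulative {0,1,3,5}
Layer 2: {2,4}  cumulative {0,1,2,3,4,5}
R = {0,1,2,3,4,5}
witness 5: tau

Answer: REACHABLE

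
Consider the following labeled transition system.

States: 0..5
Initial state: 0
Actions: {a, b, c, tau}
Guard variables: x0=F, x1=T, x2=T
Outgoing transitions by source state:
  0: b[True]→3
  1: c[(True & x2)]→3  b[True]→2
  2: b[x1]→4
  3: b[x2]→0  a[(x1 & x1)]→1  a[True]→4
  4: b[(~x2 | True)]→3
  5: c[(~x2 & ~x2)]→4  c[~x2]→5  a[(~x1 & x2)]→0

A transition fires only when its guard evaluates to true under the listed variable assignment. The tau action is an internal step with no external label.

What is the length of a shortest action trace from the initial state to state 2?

BFS to 2:
  depth 0: {0}
  depth 1: {3}
  depth 2: {1,4}
  depth 3: {2}
2 enters at depth 3; path b·a·b

Answer: 3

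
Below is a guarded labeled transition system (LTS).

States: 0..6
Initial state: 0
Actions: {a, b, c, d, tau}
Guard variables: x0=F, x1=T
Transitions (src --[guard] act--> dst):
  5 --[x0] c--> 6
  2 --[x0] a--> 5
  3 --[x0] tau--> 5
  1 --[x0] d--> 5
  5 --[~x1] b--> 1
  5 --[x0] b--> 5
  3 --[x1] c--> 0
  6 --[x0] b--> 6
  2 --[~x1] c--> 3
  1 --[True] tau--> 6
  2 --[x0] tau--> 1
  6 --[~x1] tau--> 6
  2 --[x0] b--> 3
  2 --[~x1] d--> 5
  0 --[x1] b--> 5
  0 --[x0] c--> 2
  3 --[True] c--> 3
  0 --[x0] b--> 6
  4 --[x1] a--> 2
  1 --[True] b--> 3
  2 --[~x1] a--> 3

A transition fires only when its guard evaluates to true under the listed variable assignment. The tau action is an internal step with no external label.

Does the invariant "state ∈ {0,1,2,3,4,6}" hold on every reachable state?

Answer: INVARIANT VIOLATED at state 5

Working:
Allowed set {0,1,2,3,4,6}
Reachable = {0,5}
  0: ✓
  5: VIOLATES
witness against invariant: b → 5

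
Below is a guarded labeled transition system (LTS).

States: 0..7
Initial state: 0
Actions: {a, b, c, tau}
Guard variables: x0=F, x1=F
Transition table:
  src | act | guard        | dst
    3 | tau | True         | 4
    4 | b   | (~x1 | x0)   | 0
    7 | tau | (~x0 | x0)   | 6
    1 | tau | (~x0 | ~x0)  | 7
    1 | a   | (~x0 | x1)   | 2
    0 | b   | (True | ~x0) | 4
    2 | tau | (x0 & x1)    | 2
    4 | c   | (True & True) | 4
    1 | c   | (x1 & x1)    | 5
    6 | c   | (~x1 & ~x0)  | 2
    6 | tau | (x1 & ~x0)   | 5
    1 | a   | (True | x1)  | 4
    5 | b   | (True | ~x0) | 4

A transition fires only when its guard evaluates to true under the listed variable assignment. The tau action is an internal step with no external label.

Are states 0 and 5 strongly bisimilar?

Answer: BISIMILAR

Working:
Bisimulation quotient by refinement:
  π0 = {{0,1,2,3,4,5,6,7}}
  π1 = {{0,5},{1},{2},{3,7},{4},{6}}
  π2 = {{0,5},{1},{2},{3},{4},{6},{7}}
stable after 3 split(s): 7 block(s)
[0]={0,5}  [5]={0,5}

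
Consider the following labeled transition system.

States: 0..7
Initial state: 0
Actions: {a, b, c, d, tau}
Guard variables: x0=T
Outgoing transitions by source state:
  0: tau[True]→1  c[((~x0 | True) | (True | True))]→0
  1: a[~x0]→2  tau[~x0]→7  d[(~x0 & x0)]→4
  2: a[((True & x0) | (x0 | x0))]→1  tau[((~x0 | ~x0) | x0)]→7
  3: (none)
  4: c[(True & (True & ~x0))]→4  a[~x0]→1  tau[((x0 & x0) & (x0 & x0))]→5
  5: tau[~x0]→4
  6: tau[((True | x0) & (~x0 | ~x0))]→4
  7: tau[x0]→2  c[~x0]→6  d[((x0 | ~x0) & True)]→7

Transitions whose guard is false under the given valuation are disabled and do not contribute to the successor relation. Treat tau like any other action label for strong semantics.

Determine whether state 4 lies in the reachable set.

7 transition(s) survive guard evaluation.
depth 0: {0}
depth 1: {1}  now seen {0,1}
Reachable = {0,1}

Answer: UNREACHABLE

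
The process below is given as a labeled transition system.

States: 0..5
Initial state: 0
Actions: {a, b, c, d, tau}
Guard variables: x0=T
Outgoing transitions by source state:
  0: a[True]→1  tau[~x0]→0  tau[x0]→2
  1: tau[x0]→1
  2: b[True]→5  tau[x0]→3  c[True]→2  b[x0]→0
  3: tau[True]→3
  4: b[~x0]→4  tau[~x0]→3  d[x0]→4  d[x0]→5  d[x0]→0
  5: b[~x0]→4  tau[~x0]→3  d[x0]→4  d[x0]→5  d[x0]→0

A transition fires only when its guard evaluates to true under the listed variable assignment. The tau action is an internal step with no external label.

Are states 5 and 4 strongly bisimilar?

Answer: BISIMILAR

Analysis:
Compute ~ classes (split until stable):
  round 0: {{0,1,2,3,4,5}}
  round 1: {{0},{1,3},{2},{4,5}}
4 equivalence class(es) (converged in 2)
[5]={4,5}  [4]={4,5}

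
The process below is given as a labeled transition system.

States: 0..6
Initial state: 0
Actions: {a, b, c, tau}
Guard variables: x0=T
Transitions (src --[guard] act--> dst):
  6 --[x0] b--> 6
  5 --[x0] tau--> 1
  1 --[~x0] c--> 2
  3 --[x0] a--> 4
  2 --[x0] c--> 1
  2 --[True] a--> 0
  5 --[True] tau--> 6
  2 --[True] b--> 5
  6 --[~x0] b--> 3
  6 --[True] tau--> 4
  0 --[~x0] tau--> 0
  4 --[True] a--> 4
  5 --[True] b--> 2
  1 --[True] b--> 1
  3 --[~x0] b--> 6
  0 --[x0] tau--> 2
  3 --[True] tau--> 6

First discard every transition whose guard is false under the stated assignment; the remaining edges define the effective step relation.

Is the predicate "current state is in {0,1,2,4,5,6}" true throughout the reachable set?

Answer: INVARIANT HOLDS

Trace:
Safe = {0,1,2,4,5,6}
R = {0,1,2,4,5,6}
  0: safe
  1: safe
  2: safe
  4: safe
  5: safe
  6: safe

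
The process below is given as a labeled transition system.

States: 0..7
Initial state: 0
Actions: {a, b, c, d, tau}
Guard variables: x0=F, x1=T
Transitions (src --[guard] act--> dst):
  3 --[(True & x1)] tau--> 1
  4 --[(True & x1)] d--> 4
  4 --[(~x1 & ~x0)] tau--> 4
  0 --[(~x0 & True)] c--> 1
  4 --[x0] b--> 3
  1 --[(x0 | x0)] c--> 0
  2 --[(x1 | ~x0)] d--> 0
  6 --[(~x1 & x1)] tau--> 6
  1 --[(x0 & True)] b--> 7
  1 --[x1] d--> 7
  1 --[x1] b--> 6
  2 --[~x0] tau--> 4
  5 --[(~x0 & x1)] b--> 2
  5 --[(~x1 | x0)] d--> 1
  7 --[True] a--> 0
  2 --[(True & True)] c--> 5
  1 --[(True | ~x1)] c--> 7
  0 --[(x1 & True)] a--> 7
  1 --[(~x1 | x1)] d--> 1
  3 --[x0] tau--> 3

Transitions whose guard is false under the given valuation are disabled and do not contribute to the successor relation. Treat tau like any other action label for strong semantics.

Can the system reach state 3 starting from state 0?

13 transition(s) survive guard evaluation.
depth 0: {0}
depth 1: {1,7}  now seen {0,1,7}
depth 2: {6}  now seen {0,1,6,7}
Reach set: {0,1,6,7}

Answer: UNREACHABLE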